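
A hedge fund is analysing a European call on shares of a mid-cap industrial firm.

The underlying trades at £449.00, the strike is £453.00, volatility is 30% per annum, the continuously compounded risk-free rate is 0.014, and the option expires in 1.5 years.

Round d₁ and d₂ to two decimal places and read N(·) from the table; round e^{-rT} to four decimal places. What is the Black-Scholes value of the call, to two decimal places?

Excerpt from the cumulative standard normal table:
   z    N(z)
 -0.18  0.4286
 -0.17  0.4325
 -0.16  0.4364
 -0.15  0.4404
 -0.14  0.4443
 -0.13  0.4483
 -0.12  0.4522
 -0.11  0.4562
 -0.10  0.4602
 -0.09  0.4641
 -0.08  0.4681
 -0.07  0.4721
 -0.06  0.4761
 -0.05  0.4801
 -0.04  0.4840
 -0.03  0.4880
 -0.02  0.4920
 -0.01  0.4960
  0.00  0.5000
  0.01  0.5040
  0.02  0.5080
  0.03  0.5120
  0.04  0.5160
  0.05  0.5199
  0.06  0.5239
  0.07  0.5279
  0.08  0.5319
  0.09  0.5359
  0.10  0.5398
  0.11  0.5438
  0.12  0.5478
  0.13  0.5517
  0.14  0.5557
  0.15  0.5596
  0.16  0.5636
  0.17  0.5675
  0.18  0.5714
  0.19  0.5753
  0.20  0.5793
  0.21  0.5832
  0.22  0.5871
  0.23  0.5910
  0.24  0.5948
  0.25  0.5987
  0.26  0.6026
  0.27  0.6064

£68.26

σ√T = 0.3·√1.5 = 0.3674
d₁ = [ln(449/453) + (0.014 + 0.3²/2)·1.5] / 0.3674 = [-0.0089 + 0.0885] / 0.3674 = 0.2167 ≈ 0.22
d₂ = d₁ − σ√T = 0.2167 − 0.3674 = -0.1507 ≈ -0.15
exp(−rT) = exp(−0.014·1.5) = 0.9792
N(d₁) = N(0.22) = 0.5871;  N(d₂) = N(-0.15) = 0.4404
C = 449·0.5871 − 453·0.9792·0.4404 = 263.6079 − 195.3516 = 68.2563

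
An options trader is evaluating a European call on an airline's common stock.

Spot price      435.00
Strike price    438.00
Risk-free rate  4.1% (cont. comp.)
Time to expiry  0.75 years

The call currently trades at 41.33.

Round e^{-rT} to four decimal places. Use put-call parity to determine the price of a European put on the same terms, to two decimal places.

31.06

exp(−rT) = exp(−0.041·0.75) = 0.9697
Put-call parity: C − P = S − K·e^(−rT) = 435 − 438·0.9697 = 435 − 424.7286 = 10.2714
P = C − (C − P) = 41.33 − (10.2714) = 31.0586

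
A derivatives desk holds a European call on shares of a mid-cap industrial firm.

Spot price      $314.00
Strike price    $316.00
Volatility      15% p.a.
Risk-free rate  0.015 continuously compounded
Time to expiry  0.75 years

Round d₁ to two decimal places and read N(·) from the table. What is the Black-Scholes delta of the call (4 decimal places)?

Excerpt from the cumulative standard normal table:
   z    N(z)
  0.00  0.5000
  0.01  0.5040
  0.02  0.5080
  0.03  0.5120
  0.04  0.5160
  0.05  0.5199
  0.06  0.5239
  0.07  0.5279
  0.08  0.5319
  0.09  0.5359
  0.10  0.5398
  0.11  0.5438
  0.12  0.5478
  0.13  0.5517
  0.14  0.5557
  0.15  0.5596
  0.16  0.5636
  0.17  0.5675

σ√T = 0.15·√0.75 = 0.1299
d₁ = [ln(314/316) + (0.015 + 0.15²/2)·0.75] / 0.1299 = [-0.0063 + 0.0197] / 0.1299 = 0.1027 which rounds to 0.10
N(d₁) = N(0.10) = 0.5398
Δ_call = N(d₁) = 0.5398

0.5398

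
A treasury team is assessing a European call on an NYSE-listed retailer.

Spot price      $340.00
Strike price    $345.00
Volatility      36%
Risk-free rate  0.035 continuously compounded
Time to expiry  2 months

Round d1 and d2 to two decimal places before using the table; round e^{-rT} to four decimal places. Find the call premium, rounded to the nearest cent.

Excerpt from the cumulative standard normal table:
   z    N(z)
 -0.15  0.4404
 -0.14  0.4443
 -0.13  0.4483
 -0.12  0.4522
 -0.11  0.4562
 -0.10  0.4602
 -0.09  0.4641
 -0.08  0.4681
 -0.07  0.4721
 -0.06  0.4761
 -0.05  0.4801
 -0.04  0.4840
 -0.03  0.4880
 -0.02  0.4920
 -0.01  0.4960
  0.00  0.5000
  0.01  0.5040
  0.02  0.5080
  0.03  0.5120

$17.59

σ√T = 0.36 × 0.4082 = 0.1470
ln(S/K) + (r + σ²/2)T = ln(340/345) + (0.035 + 0.36²/2)·0.1667 = -0.0146 + 0.0166 = 0.0020
d₁ = 0.0020 / 0.1470 = 0.0138 ⇒ 0.01
d₂ = d₁ − σ√T = 0.0138 − 0.1470 = -0.1331 ⇒ -0.13
e^(−rT) = e^(−0.035·0.1667) = 0.9942
N(d₁) = N(0.01) = 0.5040;  N(d₂) = N(-0.13) = 0.4483
C = 340·0.5040 − 345·0.9942·0.4483 = 171.3600 − 153.7665 = 17.5935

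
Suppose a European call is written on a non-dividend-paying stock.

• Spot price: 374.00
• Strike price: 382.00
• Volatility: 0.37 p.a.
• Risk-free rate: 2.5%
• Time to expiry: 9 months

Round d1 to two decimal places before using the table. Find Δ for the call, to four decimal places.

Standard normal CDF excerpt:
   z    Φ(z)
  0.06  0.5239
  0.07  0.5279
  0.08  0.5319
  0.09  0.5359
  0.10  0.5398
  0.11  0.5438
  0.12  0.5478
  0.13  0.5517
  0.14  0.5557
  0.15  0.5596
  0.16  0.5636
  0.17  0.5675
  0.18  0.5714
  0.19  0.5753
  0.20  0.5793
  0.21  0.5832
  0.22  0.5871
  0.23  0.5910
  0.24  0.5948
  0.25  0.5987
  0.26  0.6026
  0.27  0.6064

σ√T = 0.37 × 0.8660 = 0.3204
d₁ = [ln(374/382) + (0.025 + 0.37²/2)·0.75] / 0.3204 = [-0.0212 + 0.0701] / 0.3204 = 0.1527 ⇒ 0.15
N(d₁) = N(0.15) = 0.5596
Δ_call = N(d₁) = 0.5596

0.5596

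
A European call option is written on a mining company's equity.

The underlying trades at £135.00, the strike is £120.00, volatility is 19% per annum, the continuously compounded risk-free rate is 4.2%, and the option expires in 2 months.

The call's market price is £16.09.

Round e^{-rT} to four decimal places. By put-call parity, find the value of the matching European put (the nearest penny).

£0.25

e^(−rT) = e^(−0.042·0.1667) = 0.9930
Put-call parity: C − P = S − K·e^(−rT) = 135 − 120·0.9930 = 135 − 119.1600 = 15.8400
P = C − (C − P) = 16.09 − (15.8400) = 0.2500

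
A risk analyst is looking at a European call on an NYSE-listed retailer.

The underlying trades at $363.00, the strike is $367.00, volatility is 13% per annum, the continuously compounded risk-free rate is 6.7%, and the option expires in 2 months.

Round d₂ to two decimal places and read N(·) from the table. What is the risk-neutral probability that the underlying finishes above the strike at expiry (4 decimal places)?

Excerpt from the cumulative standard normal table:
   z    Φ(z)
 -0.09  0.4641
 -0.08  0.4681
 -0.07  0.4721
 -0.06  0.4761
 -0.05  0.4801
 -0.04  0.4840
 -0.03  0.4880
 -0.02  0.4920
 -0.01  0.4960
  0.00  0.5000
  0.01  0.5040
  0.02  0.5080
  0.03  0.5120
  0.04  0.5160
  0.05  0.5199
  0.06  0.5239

0.4920

T = 0.1667;  σ√T = 0.0531
d₁ = [ln(363/367) + (0.067 + 0.13²/2)·0.1667] / 0.0531 = [-0.0110 + 0.0126] / 0.0531 = 0.0304 ⇒ 0.03
d₂ = d₁ − σ√T = 0.0304 − 0.0531 = -0.0226 ⇒ -0.02
Pr(exercise) under Q = N(d₂) = 0.4920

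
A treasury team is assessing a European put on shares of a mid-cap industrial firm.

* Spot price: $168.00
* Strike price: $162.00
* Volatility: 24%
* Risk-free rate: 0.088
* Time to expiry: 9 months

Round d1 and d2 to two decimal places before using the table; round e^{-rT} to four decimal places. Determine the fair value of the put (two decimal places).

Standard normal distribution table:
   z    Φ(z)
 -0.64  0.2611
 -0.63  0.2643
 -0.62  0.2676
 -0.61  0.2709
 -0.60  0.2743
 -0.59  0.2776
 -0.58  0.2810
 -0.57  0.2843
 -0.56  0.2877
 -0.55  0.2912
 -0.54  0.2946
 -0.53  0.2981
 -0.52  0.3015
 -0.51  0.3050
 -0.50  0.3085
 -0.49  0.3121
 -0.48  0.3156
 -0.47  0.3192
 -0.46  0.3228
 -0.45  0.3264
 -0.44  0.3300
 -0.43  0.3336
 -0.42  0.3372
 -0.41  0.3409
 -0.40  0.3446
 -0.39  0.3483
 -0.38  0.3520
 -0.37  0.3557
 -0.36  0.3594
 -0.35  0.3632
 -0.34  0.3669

$6.74

σ√T = 0.24 × 0.8660 = 0.2078
ln(S/K) + (r + σ²/2)T = ln(168/162) + (0.088 + 0.24²/2)·0.75 = 0.0364 + 0.0876 = 0.1240
d₁ = 0.1240 / 0.2078 = 0.5964 → 0.60
d₂ = d₁ − σ√T = 0.5964 − 0.2078 = 0.3886 → 0.39
e^(−rT) = e^(−0.088·0.75) = 0.9361
P = 162·0.9361·N(-0.39) − 168·N(-0.60) = 162·0.9361·0.3483 − 168·0.2743 = 52.8191 − 46.0824 = 6.7367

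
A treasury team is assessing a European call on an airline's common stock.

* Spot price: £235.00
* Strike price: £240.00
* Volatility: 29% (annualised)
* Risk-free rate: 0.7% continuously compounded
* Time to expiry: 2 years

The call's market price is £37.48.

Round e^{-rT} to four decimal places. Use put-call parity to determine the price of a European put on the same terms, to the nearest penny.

£39.14

exp(−rT) = exp(−0.007·2) = 0.9861
Put-call parity: C − P = S − K·e^(−rT) = 235 − 240·0.9861 = 235 − 236.6640 = -1.6640
P = C − (C − P) = 37.48 − (-1.6640) = 39.1440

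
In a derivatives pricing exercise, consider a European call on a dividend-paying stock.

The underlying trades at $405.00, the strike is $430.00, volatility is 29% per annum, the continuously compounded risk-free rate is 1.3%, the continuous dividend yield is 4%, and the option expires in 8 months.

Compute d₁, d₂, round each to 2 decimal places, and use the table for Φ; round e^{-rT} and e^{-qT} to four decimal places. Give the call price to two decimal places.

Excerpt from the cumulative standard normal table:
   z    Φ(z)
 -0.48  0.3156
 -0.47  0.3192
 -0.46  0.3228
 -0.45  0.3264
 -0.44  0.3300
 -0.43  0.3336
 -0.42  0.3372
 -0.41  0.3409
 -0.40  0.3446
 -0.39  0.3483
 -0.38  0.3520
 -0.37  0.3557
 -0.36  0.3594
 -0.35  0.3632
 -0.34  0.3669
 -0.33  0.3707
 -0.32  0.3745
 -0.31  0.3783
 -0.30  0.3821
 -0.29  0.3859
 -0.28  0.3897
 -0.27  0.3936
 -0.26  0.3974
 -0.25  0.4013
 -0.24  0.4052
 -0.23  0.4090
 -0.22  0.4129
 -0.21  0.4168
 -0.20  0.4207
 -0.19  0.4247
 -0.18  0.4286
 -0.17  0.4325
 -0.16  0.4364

$25.22

σ√T = 0.29 × 0.8165 = 0.2368
d₁ = [ln(405/430) + (0.013 − 0.04 + 0.29²/2)·0.6667] / 0.2368 = [-0.0599 + 0.0100] / 0.2368 = -0.2106 ≈ -0.21
d₂ = d₁ − σ√T = -0.2106 − 0.2368 = -0.4474 ≈ -0.45
exp(−qT) = exp(−0.04·0.6667) = 0.9737;  exp(−rT) = exp(−0.013·0.6667) = 0.9914
N(d₁) = N(-0.21) = 0.4168;  N(d₂) = N(-0.45) = 0.3264
C = 405·0.9737·0.4168 − 430·0.9914·0.3264 = 164.3645 − 139.1450 = 25.2195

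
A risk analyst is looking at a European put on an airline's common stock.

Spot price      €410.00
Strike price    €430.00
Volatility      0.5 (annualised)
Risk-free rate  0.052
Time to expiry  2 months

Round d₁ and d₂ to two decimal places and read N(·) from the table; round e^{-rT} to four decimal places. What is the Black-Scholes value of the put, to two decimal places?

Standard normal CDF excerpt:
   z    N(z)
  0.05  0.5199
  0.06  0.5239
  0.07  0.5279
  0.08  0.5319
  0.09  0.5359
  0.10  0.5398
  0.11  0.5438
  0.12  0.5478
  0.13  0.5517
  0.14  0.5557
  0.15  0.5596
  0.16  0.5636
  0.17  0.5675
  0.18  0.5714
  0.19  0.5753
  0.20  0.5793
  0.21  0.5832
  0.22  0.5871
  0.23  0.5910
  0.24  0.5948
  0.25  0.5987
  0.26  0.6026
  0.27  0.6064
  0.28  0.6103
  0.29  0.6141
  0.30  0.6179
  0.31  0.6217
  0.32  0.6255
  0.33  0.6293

€42.07

σ√T = 0.5·√0.1667 = 0.2041
d₁ = [ln(410/430) + (0.052 + ½·0.5²)·0.1667] / (σ√T) = (-0.0476 + 0.0295) / 0.2041 = -0.0888 ⇒ -0.09
d₂ = -0.0888 − 0.2041 = -0.2929 ⇒ -0.29
e^(−rT) = e^(−0.052·0.1667) = 0.9914
N(−d₂) = N(0.29) = 0.6141;  N(−d₁) = N(0.09) = 0.5359
P = 430·0.9914·0.6141 − 410·0.5359 = 261.7921 − 219.7190 = 42.0731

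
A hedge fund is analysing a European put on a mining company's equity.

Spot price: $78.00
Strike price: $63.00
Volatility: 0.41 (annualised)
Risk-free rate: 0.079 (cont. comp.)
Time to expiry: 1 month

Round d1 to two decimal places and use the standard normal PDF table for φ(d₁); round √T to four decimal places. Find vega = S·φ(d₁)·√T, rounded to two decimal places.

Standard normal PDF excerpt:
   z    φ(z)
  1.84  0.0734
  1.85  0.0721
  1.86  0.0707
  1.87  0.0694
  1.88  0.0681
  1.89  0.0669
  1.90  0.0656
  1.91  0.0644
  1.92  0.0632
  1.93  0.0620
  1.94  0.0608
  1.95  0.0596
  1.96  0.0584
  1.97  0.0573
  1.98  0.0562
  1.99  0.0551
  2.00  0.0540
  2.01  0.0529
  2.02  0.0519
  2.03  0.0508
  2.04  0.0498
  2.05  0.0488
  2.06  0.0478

σ√T = 0.41 × 0.2887 = 0.1184
ln(S/K) + (r + σ²/2)T = ln(78/63) + (0.079 + 0.41²/2)·0.08333 = 0.2136 + 0.0136 = 0.2272
d₁ = 0.2272 / 0.1184 = 1.9193 ⇒ 1.92
√T = √0.08333 = 0.2887
φ(d₁) = φ(1.92) = 0.0632
vega = S·φ(d₁)·√T = 78·0.0632·0.2887 = 1.4232
(The call has the same vega.)

1.42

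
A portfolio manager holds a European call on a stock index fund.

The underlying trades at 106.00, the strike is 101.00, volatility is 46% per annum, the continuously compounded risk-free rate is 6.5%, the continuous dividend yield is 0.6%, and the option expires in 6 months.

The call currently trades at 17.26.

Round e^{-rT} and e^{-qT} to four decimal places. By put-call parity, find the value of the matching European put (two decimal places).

9.35

e^(−qT) = e^(−0.006·0.5) = 0.9970;  e^(−rT) = e^(−0.065·0.5) = 0.9680
Put-call parity: C − P = S·e^(−qT) − K·e^(−rT) = 106·0.9970 − 101·0.9680 = 105.6820 − 97.7680 = 7.9140
P = C − (C − P) = 17.26 − (7.9140) = 9.3460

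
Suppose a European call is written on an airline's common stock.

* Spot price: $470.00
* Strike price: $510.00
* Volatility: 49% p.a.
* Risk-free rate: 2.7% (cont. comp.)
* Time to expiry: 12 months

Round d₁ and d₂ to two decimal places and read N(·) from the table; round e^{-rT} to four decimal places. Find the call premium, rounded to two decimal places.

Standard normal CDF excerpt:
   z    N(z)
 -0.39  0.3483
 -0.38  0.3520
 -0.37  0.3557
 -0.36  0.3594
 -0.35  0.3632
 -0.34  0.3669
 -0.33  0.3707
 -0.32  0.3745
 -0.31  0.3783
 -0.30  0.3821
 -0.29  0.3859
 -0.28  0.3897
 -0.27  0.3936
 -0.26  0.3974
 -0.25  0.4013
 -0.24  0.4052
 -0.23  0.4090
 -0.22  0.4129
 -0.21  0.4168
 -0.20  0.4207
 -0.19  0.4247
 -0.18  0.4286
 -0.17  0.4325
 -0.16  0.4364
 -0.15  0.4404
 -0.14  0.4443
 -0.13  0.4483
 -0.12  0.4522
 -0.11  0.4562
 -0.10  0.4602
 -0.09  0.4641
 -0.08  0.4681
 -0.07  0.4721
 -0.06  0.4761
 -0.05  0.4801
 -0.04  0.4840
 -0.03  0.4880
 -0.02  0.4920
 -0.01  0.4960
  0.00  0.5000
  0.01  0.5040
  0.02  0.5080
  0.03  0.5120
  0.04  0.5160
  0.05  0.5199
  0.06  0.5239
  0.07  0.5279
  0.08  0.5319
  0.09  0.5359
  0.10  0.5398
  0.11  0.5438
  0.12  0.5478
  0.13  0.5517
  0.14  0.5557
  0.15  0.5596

$80.88

T = 1;  σ√T = 0.4900
d₁ = [ln(470/510) + (0.027 + 0.49²/2)·1] / 0.4900 = [-0.0817 + 0.1470] / 0.4900 = 0.1334 → 0.13
d₂ = d₁ − σ√T = 0.1334 − 0.4900 = -0.3566 → -0.36
e^(−rT) = e^(−0.027·1) = 0.9734
C = 470·N(0.13) − 510·0.9734·N(-0.36) = 470·0.5517 − 510·0.9734·0.3594 = 259.2990 − 178.4184 = 80.8806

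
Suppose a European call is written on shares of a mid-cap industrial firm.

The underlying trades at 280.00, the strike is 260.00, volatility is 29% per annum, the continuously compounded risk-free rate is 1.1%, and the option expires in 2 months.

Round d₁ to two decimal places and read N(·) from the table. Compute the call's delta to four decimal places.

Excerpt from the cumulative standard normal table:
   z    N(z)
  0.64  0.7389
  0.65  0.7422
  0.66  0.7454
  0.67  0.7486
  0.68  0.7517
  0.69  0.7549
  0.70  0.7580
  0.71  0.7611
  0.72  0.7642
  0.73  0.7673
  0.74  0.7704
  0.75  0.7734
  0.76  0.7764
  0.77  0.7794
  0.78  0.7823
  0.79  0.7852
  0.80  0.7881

σ√T = 0.29·√0.1667 = 0.1184
ln(S/K) + (r + σ²/2)T = ln(280/260) + (0.011 + 0.29²/2)·0.1667 = 0.0741 + 0.0088 = 0.0829
d₁ = 0.0829 / 0.1184 = 0.7006 ≈ 0.70
N(d₁) = N(0.70) = 0.7580
Δ_call = N(d₁) = 0.7580

0.7580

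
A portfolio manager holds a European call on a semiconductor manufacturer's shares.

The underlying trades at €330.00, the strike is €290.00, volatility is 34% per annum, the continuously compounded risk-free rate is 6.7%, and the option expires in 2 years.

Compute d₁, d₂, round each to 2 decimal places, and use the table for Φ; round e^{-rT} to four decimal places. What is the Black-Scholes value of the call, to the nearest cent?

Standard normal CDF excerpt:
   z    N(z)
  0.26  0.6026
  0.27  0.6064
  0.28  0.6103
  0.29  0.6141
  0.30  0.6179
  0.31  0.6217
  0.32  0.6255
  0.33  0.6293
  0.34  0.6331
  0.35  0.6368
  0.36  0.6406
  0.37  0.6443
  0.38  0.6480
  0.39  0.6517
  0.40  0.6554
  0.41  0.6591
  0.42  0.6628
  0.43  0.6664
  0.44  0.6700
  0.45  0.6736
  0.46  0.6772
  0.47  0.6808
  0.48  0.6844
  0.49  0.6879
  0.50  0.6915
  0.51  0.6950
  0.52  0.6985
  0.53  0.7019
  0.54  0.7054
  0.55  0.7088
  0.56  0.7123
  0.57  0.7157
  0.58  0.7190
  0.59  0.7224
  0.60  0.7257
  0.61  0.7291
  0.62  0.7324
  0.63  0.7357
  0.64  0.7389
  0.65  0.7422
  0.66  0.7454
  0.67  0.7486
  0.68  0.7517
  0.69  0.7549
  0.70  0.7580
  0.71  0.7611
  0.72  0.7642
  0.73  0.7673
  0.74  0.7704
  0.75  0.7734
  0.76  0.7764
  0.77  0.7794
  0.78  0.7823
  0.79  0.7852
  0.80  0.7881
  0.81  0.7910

σ√T = 0.34·√2 = 0.4808
d₁ = [ln(330/290) + (0.067 + 0.34²/2)·2] / 0.4808 = [0.1292 + 0.2496] / 0.4808 = 0.7878 ⇒ 0.79
d₂ = d₁ − σ√T = 0.7878 − 0.4808 = 0.3070 ⇒ 0.31
e^(−rT) = e^(−0.067·2) = 0.8746
C = 330·N(0.79) − 290·0.8746·N(0.31) = 330·0.7852 − 290·0.8746·0.6217 = 259.1160 − 157.6843 = 101.4317

€101.43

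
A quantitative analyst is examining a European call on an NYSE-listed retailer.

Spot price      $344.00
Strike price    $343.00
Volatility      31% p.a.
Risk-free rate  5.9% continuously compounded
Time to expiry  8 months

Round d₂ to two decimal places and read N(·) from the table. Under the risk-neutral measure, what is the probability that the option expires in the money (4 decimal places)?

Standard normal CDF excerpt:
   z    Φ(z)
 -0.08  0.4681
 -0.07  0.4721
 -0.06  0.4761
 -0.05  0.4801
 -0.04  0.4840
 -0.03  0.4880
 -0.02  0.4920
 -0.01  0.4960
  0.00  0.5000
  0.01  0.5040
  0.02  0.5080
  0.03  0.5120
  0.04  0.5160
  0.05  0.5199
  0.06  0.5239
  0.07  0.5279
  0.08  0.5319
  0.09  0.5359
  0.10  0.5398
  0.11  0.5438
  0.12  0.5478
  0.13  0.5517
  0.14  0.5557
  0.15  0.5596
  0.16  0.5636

σ√T = 0.31·√0.6667 = 0.2531
d₁ = [ln(344/343) + (0.059 + ½·0.31²)·0.6667] / (σ√T) = (0.0029 + 0.0714) / 0.2531 = 0.2935 ≈ 0.29
d₂ = 0.2935 − 0.2531 = 0.0403 ≈ 0.04
Pr(exercise) under Q = N(d₂) = 0.5160

0.5160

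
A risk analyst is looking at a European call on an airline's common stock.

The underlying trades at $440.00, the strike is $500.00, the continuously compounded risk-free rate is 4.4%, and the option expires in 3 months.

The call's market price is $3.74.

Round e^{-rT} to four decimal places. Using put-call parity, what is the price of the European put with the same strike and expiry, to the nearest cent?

exp(−rT) = exp(−0.044·0.25) = 0.9891
Put-call parity: C − P = S − K·e^(−rT) = 440 − 500·0.9891 = 440 − 494.5500 = -54.5500
P = C − (C − P) = 3.74 − (-54.5500) = 58.2900

$58.29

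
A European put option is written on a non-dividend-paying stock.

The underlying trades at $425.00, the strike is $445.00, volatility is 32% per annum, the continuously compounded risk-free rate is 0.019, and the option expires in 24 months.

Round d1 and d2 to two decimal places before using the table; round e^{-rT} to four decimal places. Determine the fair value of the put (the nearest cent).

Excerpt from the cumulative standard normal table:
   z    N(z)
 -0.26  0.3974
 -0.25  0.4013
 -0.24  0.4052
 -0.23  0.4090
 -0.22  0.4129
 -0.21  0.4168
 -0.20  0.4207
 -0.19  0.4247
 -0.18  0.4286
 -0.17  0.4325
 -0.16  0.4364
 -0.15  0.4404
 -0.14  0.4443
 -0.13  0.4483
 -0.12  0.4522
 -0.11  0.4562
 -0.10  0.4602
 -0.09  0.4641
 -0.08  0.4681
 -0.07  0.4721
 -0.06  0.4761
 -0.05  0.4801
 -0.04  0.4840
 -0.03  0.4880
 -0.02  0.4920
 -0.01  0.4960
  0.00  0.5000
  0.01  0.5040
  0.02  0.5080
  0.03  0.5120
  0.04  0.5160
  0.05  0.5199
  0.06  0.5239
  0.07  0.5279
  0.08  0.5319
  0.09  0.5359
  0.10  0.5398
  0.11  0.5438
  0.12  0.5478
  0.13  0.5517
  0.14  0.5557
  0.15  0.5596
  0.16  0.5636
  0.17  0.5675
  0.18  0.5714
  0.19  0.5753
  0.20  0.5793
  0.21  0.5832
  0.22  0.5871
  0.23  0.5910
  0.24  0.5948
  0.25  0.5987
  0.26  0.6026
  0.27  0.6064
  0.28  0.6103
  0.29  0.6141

T = 2;  σ√T = 0.4525
d₁ = [ln(425/445) + (0.019 + 0.32²/2)·2] / 0.4525 = [-0.0460 + 0.1404] / 0.4525 = 0.2086 which rounds to 0.21
d₂ = d₁ − σ√T = 0.2086 − 0.4525 = -0.2439 which rounds to -0.24
exp(−rT) = exp(−0.019·2) = 0.9627
P = 445·0.9627·N(0.24) − 425·N(-0.21) = 445·0.9627·0.5948 − 425·0.4168 = 254.8132 − 177.1400 = 77.6732

$77.67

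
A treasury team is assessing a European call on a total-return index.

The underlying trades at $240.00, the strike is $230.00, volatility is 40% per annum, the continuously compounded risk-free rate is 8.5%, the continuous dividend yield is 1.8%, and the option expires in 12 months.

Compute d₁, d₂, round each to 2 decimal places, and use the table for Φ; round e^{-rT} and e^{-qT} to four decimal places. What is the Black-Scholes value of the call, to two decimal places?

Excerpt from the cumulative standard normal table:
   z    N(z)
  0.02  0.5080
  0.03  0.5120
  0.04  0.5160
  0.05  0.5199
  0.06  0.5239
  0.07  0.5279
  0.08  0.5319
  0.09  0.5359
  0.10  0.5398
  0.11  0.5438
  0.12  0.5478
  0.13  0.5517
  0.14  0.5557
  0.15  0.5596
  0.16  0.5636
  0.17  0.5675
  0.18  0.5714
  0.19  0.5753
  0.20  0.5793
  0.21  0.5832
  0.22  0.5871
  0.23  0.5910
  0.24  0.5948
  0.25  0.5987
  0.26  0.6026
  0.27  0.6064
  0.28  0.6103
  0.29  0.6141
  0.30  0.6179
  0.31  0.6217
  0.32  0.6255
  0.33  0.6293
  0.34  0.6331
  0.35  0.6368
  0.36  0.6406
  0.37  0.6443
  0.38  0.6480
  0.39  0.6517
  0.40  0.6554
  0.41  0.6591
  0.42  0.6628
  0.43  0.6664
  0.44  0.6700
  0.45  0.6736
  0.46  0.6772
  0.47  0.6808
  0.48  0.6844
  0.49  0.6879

σ√T = 0.4 × 1.0000 = 0.4000
ln(S/K) + (r − q + σ²/2)T = ln(240/230) + (0.085 − 0.018 + 0.4²/2)·1 = 0.0426 + 0.1470 = 0.1896
d₁ = 0.1896 / 0.4000 = 0.4739 ≈ 0.47
d₂ = d₁ − σ√T = 0.4739 − 0.4000 = 0.0739 ≈ 0.07
exp(−qT) = exp(−0.018·1) = 0.9822;  exp(−rT) = exp(−0.085·1) = 0.9185
C = 240·0.9822·N(0.47) − 230·0.9185·N(0.07) = 240·0.9822·0.6808 − 230·0.9185·0.5279 = 160.4836 − 111.5215 = 48.9621

$48.96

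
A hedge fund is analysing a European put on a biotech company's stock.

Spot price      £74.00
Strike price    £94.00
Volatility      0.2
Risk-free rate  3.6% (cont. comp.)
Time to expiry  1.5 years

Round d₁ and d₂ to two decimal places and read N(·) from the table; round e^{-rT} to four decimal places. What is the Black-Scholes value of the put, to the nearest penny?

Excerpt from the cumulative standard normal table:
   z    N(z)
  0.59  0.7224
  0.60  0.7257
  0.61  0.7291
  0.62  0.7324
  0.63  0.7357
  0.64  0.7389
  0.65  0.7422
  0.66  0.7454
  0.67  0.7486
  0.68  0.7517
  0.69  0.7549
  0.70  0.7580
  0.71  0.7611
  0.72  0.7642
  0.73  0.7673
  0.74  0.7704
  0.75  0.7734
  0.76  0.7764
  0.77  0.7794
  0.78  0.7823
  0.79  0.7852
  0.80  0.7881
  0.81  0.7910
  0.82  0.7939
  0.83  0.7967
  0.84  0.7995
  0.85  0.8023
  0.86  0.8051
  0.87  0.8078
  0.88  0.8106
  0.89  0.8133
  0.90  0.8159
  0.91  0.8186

£17.75

σ√T = 0.2 × 1.2247 = 0.2449
d₁ = [ln(74/94) + (0.036 + 0.2²/2)·1.5] / 0.2449 = [-0.2392 + 0.0840] / 0.2449 = -0.6337 ≈ -0.63
d₂ = d₁ − σ√T = -0.6337 − 0.2449 = -0.8787 ≈ -0.88
exp(−rT) = exp(−0.036·1.5) = 0.9474
P = 94·0.9474·N(0.88) − 74·N(0.63) = 94·0.9474·0.8106 − 74·0.7357 = 72.1885 − 54.4418 = 17.7467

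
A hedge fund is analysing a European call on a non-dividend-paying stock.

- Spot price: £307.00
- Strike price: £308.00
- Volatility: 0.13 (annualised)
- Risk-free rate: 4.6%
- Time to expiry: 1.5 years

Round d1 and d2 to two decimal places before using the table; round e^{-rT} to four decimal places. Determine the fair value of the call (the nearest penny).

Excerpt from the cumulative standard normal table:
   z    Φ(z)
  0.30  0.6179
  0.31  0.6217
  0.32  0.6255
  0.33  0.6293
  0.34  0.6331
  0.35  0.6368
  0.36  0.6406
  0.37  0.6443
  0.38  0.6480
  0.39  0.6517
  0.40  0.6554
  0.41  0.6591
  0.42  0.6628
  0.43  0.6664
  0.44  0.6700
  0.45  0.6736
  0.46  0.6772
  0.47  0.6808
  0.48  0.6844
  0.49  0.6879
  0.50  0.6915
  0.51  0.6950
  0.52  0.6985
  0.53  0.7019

£30.29

T = 1.5;  σ√T = 0.1592
d₁ = [ln(307/308) + (0.046 + 0.13²/2)·1.5] / 0.1592 = [-0.0033 + 0.0817] / 0.1592 = 0.4926 ≈ 0.49
d₂ = d₁ − σ√T = 0.4926 − 0.1592 = 0.3333 ≈ 0.33
exp(−rT) = exp(−0.046·1.5) = 0.9333
C = 307·N(0.49) − 308·0.9333·N(0.33) = 307·0.6879 − 308·0.9333·0.6293 = 211.1853 − 180.8963 = 30.2890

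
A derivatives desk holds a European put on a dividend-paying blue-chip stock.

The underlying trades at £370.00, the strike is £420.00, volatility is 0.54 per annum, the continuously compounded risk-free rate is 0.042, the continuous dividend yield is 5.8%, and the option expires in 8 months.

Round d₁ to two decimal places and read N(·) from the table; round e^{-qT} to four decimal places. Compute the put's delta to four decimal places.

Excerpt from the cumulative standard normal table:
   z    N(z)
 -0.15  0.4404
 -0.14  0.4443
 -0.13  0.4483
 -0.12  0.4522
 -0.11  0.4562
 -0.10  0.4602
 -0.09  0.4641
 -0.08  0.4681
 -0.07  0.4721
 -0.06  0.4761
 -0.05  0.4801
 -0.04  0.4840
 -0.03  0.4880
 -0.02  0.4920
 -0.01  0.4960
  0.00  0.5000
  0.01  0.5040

-0.5156

σ√T = 0.54 × 0.8165 = 0.4409
d₁ = [ln(370/420) + (0.042 − 0.058 + 0.54²/2)·0.6667] / 0.4409 = [-0.1268 + 0.0865] / 0.4409 = -0.0912 ⇒ -0.09
N(d₁) = N(-0.09) = 0.4641
Δ_put = e^(−qT)·(N(d₁) − 1) = 0.9621·(0.4641 − 1) = -0.5156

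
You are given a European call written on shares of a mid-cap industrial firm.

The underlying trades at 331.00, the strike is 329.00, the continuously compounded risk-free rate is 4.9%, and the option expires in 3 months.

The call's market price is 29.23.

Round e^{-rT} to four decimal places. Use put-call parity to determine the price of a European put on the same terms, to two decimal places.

e^(−rT) = e^(−0.049·0.25) = 0.9878
Put-call parity: C − P = S − K·e^(−rT) = 331 − 329·0.9878 = 331 − 324.9862 = 6.0138
P = C − (C − P) = 29.23 − (6.0138) = 23.2162

23.22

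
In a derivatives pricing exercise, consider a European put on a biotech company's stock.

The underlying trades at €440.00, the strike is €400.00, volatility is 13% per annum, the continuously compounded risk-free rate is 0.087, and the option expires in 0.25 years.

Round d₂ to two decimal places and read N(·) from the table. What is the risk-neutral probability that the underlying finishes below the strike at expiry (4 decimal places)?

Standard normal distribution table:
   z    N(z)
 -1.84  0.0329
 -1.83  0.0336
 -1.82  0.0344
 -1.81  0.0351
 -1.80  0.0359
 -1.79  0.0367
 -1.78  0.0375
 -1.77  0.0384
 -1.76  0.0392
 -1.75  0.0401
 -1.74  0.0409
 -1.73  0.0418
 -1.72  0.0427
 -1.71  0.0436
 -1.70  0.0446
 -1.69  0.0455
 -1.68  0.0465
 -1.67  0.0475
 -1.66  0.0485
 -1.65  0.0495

T = 0.25;  σ√T = 0.0650
d₁ = [ln(440/400) + (0.087 + 0.13²/2)·0.25] / 0.0650 = [0.0953 + 0.0239] / 0.0650 = 1.8334 ≈ 1.83
d₂ = d₁ − σ√T = 1.8334 − 0.0650 = 1.7684 ≈ 1.77
Pr(exercise) under Q = N(−d₂) = N(-1.77) = 0.0384

0.0384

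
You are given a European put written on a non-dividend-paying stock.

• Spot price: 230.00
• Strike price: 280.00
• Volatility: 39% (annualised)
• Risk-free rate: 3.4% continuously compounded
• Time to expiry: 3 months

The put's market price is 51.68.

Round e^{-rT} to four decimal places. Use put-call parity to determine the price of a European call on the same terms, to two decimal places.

4.06

exp(−rT) = exp(−0.034·0.25) = 0.9915
Put-call parity: C − P = S − K·e^(−rT) = 230 − 280·0.9915 = 230 − 277.6200 = -47.6200
C = P + (C − P) = 51.68 + (-47.6200) = 4.0600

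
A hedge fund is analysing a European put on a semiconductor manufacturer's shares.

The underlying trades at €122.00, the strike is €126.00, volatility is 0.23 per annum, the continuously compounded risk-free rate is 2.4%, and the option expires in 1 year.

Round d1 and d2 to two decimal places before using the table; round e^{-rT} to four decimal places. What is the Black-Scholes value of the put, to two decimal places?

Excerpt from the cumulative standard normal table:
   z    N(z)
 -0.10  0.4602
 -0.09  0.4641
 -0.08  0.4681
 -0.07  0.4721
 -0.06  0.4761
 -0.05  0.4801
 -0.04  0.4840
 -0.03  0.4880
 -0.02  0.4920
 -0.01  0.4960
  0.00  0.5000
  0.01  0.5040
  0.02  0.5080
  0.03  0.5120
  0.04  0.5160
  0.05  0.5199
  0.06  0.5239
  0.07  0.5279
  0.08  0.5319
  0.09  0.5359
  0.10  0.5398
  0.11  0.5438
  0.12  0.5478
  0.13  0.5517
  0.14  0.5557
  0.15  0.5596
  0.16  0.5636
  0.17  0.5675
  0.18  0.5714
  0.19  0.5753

T = 1;  σ√T = 0.2300
d₁ = [ln(122/126) + (0.024 + ½·0.23²)·1] / (σ√T) = (-0.0323 + 0.0505) / 0.2300 = 0.0791 which rounds to 0.08
d₂ = 0.0791 − 0.2300 = -0.1509 which rounds to -0.15
e^(−rT) = e^(−0.024·1) = 0.9763
N(−d₂) = N(0.15) = 0.5596;  N(−d₁) = N(-0.08) = 0.4681
P = 126·0.9763·0.5596 − 122·0.4681 = 68.8385 − 57.1082 = 11.7303

€11.73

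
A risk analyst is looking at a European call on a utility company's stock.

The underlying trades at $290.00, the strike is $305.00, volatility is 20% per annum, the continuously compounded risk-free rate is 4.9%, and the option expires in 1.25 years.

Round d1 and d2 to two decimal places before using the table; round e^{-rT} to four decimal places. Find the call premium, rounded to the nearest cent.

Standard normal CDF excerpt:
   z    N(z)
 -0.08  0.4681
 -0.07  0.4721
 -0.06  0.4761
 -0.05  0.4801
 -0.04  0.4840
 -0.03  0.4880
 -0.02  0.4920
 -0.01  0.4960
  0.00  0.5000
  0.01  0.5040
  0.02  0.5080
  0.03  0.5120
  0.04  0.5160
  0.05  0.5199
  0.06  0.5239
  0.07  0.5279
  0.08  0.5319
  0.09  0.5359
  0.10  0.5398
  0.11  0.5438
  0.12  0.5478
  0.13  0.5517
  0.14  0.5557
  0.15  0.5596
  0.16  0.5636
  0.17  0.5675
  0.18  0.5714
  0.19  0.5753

σ√T = 0.2 × 1.1180 = 0.2236
d₁ = [ln(290/305) + (0.049 + 0.2²/2)·1.25] / 0.2236 = [-0.0504 + 0.0863] / 0.2236 = 0.1602 which rounds to 0.16
d₂ = d₁ − σ√T = 0.1602 − 0.2236 = -0.0634 which rounds to -0.06
exp(−rT) = exp(−0.049·1.25) = 0.9406
N(d₁) = N(0.16) = 0.5636;  N(d₂) = N(-0.06) = 0.4761
C = 290·0.5636 − 305·0.9406·0.4761 = 163.4440 − 136.5850 = 26.8590

$26.86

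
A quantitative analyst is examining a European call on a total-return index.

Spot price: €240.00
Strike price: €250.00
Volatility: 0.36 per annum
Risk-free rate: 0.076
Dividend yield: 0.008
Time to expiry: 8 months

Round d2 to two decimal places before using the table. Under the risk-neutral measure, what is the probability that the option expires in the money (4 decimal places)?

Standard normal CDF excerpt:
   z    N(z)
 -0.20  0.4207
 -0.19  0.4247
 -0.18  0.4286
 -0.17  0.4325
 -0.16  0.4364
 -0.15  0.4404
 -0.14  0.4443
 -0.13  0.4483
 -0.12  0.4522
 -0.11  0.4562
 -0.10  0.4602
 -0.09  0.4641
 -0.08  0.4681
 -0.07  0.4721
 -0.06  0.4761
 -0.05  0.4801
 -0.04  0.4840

T = 0.6667;  σ√T = 0.2939
ln(S/K) + (r − q + σ²/2)T = ln(240/250) + (0.076 − 0.008 + 0.36²/2)·0.6667 = -0.0408 + 0.0885 = 0.0477
d₁ = 0.0477 / 0.2939 = 0.1623 ⇒ 0.16
d₂ = d₁ − σ√T = 0.1623 − 0.2939 = -0.1316 ⇒ -0.13
Pr(exercise) under Q = N(d₂) = 0.4483

0.4483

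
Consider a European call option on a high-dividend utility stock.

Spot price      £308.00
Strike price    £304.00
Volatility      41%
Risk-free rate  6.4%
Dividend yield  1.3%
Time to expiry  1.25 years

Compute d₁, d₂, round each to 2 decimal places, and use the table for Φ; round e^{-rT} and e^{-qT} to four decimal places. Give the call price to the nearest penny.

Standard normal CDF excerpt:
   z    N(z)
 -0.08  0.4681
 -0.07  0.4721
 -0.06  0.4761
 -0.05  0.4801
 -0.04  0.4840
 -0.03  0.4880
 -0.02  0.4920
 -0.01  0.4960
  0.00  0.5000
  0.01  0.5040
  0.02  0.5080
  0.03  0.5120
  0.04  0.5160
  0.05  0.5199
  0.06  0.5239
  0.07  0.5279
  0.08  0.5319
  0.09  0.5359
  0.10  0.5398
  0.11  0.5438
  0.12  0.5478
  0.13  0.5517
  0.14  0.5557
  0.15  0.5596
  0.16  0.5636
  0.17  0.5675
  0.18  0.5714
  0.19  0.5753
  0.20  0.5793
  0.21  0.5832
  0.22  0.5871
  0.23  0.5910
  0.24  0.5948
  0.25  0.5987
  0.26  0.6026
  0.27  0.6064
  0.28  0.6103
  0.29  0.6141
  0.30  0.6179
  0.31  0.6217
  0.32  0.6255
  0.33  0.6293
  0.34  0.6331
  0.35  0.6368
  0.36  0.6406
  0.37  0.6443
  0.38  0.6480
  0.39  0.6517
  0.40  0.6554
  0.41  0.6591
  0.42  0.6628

£65.01

σ√T = 0.41·√1.25 = 0.4584
ln(S/K) + (r − q + σ²/2)T = ln(308/304) + (0.064 − 0.013 + 0.41²/2)·1.25 = 0.0131 + 0.1688 = 0.1819
d₁ = 0.1819 / 0.4584 = 0.3968 ≈ 0.40
d₂ = d₁ − σ√T = 0.3968 − 0.4584 = -0.0616 ≈ -0.06
e^(−qT) = e^(−0.013·1.25) = 0.9839;  e^(−rT) = e^(−0.064·1.25) = 0.9231
N(d₁) = N(0.40) = 0.6554;  N(d₂) = N(-0.06) = 0.4761
C = 308·0.9839·0.6554 − 304·0.9231·0.4761 = 198.6132 − 133.6043 = 65.0089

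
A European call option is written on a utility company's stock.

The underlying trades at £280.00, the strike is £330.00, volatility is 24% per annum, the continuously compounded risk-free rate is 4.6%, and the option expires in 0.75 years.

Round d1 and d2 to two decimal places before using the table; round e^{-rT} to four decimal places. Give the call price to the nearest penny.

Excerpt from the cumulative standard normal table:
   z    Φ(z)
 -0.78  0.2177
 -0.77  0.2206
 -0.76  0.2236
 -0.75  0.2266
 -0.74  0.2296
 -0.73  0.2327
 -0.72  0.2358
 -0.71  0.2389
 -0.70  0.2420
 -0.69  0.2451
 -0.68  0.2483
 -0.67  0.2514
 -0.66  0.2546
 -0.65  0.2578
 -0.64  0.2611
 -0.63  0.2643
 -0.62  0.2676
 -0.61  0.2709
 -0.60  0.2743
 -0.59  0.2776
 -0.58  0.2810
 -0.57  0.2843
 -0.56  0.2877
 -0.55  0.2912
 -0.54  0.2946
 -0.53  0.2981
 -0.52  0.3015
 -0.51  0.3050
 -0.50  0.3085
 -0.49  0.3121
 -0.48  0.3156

σ√T = 0.24 × 0.8660 = 0.2078
d₁ = [ln(280/330) + (0.046 + ½·0.24²)·0.75] / (σ√T) = (-0.1643 + 0.0561) / 0.2078 = -0.5206 ⇒ -0.52
d₂ = -0.5206 − 0.2078 = -0.7284 ⇒ -0.73
e^(−rT) = e^(−0.046·0.75) = 0.9661
C = 280·N(-0.52) − 330·0.9661·N(-0.73) = 280·0.3015 − 330·0.9661·0.2327 = 84.4200 − 74.1878 = 10.2322

£10.23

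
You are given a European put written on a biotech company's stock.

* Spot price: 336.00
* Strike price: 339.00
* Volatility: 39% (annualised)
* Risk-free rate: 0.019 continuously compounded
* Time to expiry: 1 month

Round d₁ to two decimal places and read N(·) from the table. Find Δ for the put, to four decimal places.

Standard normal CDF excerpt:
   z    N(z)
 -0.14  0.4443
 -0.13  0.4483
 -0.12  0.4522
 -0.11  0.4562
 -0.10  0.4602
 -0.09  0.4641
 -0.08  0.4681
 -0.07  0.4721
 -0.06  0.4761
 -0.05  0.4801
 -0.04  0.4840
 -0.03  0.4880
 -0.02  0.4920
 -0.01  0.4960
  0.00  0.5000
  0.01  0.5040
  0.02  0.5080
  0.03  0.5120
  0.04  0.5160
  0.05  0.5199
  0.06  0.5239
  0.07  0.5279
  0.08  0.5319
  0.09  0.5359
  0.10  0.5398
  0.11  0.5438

T = 0.08333;  σ√T = 0.1126
d₁ = [ln(336/339) + (0.019 + ½·0.39²)·0.08333] / (σ√T) = (-0.0089 + 0.0079) / 0.1126 = -0.0086 which rounds to -0.01
N(d₁) = N(-0.01) = 0.4960
Δ_put = N(d₁) − 1 = 0.4960 − 1 = -0.5040

-0.5040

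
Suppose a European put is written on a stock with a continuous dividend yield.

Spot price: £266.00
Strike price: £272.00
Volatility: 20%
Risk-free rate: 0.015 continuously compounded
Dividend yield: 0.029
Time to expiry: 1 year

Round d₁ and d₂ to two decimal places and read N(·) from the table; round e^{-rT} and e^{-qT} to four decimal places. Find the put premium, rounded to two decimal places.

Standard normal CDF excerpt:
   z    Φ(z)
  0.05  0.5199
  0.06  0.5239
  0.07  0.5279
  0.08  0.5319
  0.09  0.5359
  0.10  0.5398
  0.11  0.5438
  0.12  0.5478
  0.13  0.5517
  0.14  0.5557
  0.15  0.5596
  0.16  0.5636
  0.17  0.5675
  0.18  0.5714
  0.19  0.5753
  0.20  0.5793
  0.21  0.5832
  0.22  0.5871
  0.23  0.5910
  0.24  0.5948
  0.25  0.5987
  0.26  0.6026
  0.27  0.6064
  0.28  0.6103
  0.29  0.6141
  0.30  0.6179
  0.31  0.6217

T = 1;  σ√T = 0.2000
d₁ = [ln(266/272) + (0.015 − 0.029 + 0.2²/2)·1] / 0.2000 = [-0.0223 + 0.0060] / 0.2000 = -0.0815 ⇒ -0.08
d₂ = d₁ − σ√T = -0.0815 − 0.2000 = -0.2815 ⇒ -0.28
e^(−qT) = e^(−0.029·1) = 0.9714;  e^(−rT) = e^(−0.015·1) = 0.9851
N(−d₂) = N(0.28) = 0.6103;  N(−d₁) = N(0.08) = 0.5319
P = 272·0.9851·0.6103 − 266·0.9714·0.5319 = 163.5282 − 137.4389 = 26.0893

£26.09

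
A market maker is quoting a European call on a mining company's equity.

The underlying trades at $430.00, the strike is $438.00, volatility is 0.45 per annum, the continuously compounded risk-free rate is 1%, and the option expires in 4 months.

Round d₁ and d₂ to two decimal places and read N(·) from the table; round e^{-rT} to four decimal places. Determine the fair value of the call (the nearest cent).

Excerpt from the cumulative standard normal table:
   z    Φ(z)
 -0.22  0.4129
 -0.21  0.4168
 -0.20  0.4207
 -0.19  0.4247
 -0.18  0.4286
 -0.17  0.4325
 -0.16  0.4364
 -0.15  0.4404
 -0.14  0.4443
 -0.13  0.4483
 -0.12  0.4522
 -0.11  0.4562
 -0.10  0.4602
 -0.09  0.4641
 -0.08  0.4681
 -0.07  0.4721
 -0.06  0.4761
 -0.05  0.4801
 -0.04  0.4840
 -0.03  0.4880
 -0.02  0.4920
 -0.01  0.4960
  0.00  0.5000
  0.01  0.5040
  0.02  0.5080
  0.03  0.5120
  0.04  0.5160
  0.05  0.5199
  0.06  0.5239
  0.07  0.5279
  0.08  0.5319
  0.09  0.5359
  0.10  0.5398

σ√T = 0.45 × 0.5774 = 0.2598
d₁ = [ln(430/438) + (0.01 + 0.45²/2)·0.3333] / 0.2598 = [-0.0184 + 0.0371] / 0.2598 = 0.0718 → 0.07
d₂ = d₁ − σ√T = 0.0718 − 0.2598 = -0.1880 → -0.19
exp(−rT) = exp(−0.01·0.3333) = 0.9967
N(d₁) = N(0.07) = 0.5279;  N(d₂) = N(-0.19) = 0.4247
C = 430·0.5279 − 438·0.9967·0.4247 = 226.9970 − 185.4047 = 41.5923

$41.59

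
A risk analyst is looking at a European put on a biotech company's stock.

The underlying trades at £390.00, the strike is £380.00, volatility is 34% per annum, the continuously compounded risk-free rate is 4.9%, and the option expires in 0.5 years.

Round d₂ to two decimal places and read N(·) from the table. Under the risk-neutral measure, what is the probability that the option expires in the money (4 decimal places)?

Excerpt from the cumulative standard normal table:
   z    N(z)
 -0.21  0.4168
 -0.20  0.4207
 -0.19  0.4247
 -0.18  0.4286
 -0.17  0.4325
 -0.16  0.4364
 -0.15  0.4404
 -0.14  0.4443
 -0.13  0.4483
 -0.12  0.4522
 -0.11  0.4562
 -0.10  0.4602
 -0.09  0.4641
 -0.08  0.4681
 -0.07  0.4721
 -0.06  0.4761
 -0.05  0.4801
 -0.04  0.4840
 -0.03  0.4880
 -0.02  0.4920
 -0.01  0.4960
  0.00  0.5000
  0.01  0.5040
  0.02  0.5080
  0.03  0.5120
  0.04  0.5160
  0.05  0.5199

0.4641

σ√T = 0.34·√0.5 = 0.2404
d₁ = [ln(390/380) + (0.049 + ½·0.34²)·0.5] / (σ√T) = (0.0260 + 0.0534) / 0.2404 = 0.3302 → 0.33
d₂ = 0.3302 − 0.2404 = 0.0897 → 0.09
Pr(exercise) under Q = N(−d₂) = N(-0.09) = 0.4641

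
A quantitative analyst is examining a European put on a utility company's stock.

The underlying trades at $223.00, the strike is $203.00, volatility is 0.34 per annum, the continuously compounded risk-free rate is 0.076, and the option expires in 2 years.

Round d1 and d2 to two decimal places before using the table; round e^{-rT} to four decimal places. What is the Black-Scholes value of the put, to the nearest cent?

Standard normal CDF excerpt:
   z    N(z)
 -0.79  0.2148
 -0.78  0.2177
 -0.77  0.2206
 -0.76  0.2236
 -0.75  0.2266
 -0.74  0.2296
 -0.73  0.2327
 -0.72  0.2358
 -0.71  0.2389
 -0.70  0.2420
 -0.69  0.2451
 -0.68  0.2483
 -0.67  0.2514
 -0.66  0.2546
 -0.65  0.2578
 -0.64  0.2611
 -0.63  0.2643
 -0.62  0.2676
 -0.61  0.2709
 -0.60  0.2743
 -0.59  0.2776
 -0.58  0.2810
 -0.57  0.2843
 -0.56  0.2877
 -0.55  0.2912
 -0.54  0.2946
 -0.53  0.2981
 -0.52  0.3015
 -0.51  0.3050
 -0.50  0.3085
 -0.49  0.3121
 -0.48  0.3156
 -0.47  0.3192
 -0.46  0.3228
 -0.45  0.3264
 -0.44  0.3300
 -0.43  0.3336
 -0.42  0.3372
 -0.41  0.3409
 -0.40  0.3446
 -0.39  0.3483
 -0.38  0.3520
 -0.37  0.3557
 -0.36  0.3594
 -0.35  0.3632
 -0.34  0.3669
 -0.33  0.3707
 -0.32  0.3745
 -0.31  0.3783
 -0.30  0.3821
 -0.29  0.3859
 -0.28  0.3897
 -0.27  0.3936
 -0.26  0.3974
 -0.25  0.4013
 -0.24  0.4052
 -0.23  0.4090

σ√T = 0.34·√2 = 0.4808
d₁ = [ln(223/203) + (0.076 + ½·0.34²)·2] / (σ√T) = (0.0940 + 0.2676) / 0.4808 = 0.7520 which rounds to 0.75
d₂ = 0.7520 − 0.4808 = 0.2711 which rounds to 0.27
exp(−rT) = exp(−0.076·2) = 0.8590
N(−d₂) = N(-0.27) = 0.3936;  N(−d₁) = N(-0.75) = 0.2266
P = 203·0.8590·0.3936 − 223·0.2266 = 68.6348 − 50.5318 = 18.1030

$18.10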